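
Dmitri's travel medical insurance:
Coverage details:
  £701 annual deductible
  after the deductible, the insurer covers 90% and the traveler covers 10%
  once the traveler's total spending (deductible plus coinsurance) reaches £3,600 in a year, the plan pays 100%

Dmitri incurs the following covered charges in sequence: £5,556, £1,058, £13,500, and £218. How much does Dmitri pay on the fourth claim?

£21.80

Bill 1, £5,556: £701 finishes the deductible; £4,855 goes to coinsurance; 10% of £4,855 = £485.50. Traveler owes £1,186.50 (running OOP £1,186.50).
Bill 2, £1,058: 10% coinsurance on £1,058 = £105.80. Traveler owes £105.80 (running OOP £1,292.30).
Bill 3, £13,500: deductible already satisfied, so traveler's share is 10% × £13,500 = £1,350. Traveler owes £1,350 (running OOP £2,642.30).
Bill 4, £218: deductible met; 10% of £218 = £21.80. Traveler owes £21.80 (running OOP £2,664.10).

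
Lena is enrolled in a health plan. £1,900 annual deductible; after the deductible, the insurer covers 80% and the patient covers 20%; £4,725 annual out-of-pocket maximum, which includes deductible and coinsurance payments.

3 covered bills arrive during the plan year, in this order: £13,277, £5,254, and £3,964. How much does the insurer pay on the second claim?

Claim 1 — £13,277: deductible takes £1,900, £11,377 remains; 20% of £11,377 = £2,275.40. Patient owes £4,175.40 (running OOP £4,175.40). Insurer: £13,277 − £4,175.40 = £9,101.60.
Claim 2 — £5,254: 20% coinsurance on £5,254 = £1,050.80. Adding that to £4,175.40 gives £5,226.20, past the £4,725 cap; patient pays only £4,725 − £4,175.40 = £549.60. Insurer: £5,254 − £549.60 = £4,704.40.

£4,704.40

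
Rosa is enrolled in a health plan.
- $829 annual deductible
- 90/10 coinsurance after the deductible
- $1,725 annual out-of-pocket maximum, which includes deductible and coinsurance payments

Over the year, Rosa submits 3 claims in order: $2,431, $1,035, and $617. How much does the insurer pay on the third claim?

$555.30

Claim 1 — $2,431: deductible takes $829, $1,602 remains; 10% of $1,602 = $160.20. Patient pays $989.20; OOP now $989.20. Insurer: $2,431 − $989.20 = $1,441.80.
Claim 2 — $1,035: deductible met; 10% of $1,035 = $103.50. Cost to patient: $103.50. OOP to date $1,092.70. Insurer: $1,035 − $103.50 = $931.50.
Claim 3 — $617: deductible met; 10% of $617 = $61.70. Patient owes $61.70 (running OOP $1,154.40). Insurer: $617 − $61.70 = $555.30.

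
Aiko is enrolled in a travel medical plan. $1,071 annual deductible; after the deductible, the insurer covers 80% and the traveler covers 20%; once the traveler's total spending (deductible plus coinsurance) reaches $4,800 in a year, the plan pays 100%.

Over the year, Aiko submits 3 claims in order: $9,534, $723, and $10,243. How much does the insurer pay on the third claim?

Claim 1 — $9,534: $1,071 to deductible, leaving $8,463; traveler's 20% is $1,692.60. Cost to traveler: $2,763.60. OOP to date $2,763.60. Insurer: $9,534 − $2,763.60 = $6,770.40.
Claim 2 — $723: deductible met; 20% of $723 = $144.60. Cost to traveler: $144.60. OOP to date $2,908.20. Plan pays $723 − $144.60 = $578.40.
Claim 3 — $10,243: deductible already satisfied, so traveler's share is 20% × $10,243 = $2,048.60. That would push OOP to $4,956.80, over the $4,800 cap, so traveler pays $4,800 − $2,908.20 = $1,891.80. Insurer: $10,243 − $1,891.80 = $8,351.20.

$8,351.20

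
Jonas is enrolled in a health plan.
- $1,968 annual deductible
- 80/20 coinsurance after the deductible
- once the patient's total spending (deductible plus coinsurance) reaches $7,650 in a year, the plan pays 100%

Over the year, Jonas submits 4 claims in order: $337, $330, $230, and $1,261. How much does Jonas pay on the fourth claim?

Claim 1 ($337): fully absorbed by the deductible. Patient owes $337 (running OOP $337).
Claim 2 ($330): fully absorbed by the deductible. Cost to patient: $330. OOP to date $667.
Claim 3 ($230): fully absorbed by the deductible. Cost to patient: $230. OOP to date $897.
Claim 4 ($1,261): deductible takes $1,071, $190 remains; patient's 20% is $38. Cost to patient: $1,109. OOP to date $2,006.

$1,109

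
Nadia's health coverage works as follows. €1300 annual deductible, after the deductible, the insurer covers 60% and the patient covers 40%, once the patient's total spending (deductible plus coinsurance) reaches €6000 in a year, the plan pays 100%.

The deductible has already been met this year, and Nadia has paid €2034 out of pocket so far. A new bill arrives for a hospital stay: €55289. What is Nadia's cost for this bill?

With the deductible met, the entire €55289 is subject to coinsurance.
40% of €55289 = €22115.60 falls to the patient.
Year-to-date out-of-pocket would reach €2034 + €22115.60 = €24149.60, above the €6000 maximum, so the patient pays only €6000 − €2034 = €3966.

€3966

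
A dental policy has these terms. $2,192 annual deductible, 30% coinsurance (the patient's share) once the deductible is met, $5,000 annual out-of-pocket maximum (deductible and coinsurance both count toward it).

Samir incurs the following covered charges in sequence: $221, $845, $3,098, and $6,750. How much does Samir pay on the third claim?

Claim 1 ($221): fully absorbed by the deductible. Cost to patient: $221. OOP to date $221.
Claim 2 ($845): fully absorbed by the deductible. Patient pays $845; OOP now $1,066.
Claim 3 ($3,098): $1,126 finishes the deductible; $1,972 goes to coinsurance; 30% of $1,972 = $591.60. Cost to patient: $1,717.60. OOP to date $2,783.60.

$1,717.60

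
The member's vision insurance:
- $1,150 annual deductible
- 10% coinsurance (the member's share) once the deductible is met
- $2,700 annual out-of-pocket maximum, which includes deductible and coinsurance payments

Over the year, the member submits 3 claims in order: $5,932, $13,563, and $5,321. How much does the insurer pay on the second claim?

Bill 1, $5,932: $1,150 finishes the deductible; $4,782 goes to coinsurance; 10% of $4,782 = $478.20. Member owes $1,628.20 (running OOP $1,628.20). Insurer: $5,932 − $1,628.20 = $4,303.80.
Bill 2, $13,563: 10% coinsurance on $13,563 = $1,356.30. That would push OOP to $2,984.50, over the $2,700 cap, so member pays $2,700 − $1,628.20 = $1,071.80. Insurer: $13,563 − $1,071.80 = $12,491.20.

$12,491.20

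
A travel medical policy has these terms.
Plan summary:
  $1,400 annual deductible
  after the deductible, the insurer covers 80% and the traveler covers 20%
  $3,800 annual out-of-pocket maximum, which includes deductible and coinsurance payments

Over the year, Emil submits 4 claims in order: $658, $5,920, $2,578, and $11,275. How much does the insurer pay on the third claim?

$2,062.40

Claim 1 — $658: fully absorbed by the deductible. Traveler owes $658 (running OOP $658). Plan pays $658 − $658 = $0.
Claim 2 — $5,920: $742 finishes the deductible; $5,178 goes to coinsurance; coinsurance $5,178 × 20% = $1,035.60. Cost to traveler: $1,777.60. OOP to date $2,435.60. Insurer: $5,920 − $1,777.60 = $4,142.40.
Claim 3 — $2,578: deductible already satisfied, so traveler's share is 20% × $2,578 = $515.60. Cost to traveler: $515.60. OOP to date $2,951.20. Insurer: $2,578 − $515.60 = $2,062.40.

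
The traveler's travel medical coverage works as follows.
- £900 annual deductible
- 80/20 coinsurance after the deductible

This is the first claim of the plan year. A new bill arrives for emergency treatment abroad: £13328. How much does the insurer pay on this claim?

£9942.40

The full £900 deductible is still open; £900 of this bill applies to it.
After the £900 deductible portion, £13328 − £900 = £12428 is subject to coinsurance.
Traveler's 20% share of £12428 is £2485.60.
So the traveler owes £900 + £2485.60 = £3385.60.
Insurer pays the balance: £13328 − £3385.60 = £9942.40.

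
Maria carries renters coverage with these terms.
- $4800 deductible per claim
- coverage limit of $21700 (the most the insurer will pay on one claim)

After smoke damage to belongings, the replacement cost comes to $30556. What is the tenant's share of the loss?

$8856

Less the $4800 deductible: $30556 − $4800 = $25756.
Since $25756 > $21700, the payout is capped at $21700.
The tenant bears the rest of the original loss: $30556 − $21700 = $8856.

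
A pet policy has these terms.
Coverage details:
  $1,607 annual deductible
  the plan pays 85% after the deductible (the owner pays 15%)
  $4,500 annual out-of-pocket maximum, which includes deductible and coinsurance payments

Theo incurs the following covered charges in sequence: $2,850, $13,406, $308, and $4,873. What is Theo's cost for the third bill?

Claim 1 ($2,850): $1,607 finishes the deductible; $1,243 goes to coinsurance; 15% of $1,243 = $186.45. Owner pays $1,793.45; OOP now $1,793.45.
Claim 2 ($13,406): deductible already satisfied, so owner's share is 15% × $13,406 = $2,010.90. Cost to owner: $2,010.90. OOP to date $3,804.35.
Claim 3 ($308): deductible met; 15% of $308 = $46.20. Owner pays $46.20; OOP now $3,850.55.

$46.20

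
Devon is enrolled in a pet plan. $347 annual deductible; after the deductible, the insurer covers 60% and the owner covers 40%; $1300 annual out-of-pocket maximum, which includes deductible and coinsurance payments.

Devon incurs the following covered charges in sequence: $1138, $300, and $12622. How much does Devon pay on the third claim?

Claim 1 — $1138: $347 to deductible, leaving $791; owner's 40% is $316.40. Owner pays $663.40; OOP now $663.40.
Claim 2 — $300: deductible already satisfied, so owner's share is 40% × $300 = $120. Cost to owner: $120. OOP to date $783.40.
Claim 3 — $12622: deductible already satisfied, so owner's share is 40% × $12622 = $5048.80. Adding that to $783.40 gives $5832.20, past the $1300 cap; owner pays only $1300 − $783.40 = $516.60.

$516.60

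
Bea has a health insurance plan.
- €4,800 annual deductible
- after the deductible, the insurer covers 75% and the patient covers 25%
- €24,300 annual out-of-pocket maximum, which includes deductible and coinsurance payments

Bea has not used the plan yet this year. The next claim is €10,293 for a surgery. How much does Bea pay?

The full €4,800 deductible is still open; €4,800 of this bill applies to it.
The remaining €5,493 (= €10,293 − €4,800) moves to coinsurance.
Patient's 25% share of €5,493 is €1,373.25.
Patient responsibility before any cap: €4,800 + €1,373.25 = €6,173.25.
Total out-of-pocket so far would be €0 + €6,173.25 = €6,173.25, below the €24,300 cap — no reduction.

€6,173.25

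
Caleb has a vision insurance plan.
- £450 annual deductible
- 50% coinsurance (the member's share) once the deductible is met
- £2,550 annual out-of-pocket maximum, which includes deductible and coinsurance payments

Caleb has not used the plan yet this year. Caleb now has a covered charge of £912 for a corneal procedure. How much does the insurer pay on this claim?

£231

The full £450 deductible is still open; £450 of this bill applies to it.
That leaves £912 − £450 = £462 for coinsurance.
Coinsurance: £462 × 50% = £231.
Member responsibility before any cap: £450 + £231 = £681.
Cumulative spending £0 + £681 = £681 stays under the £2,550 maximum.
The plan picks up £912 − £681 = £231.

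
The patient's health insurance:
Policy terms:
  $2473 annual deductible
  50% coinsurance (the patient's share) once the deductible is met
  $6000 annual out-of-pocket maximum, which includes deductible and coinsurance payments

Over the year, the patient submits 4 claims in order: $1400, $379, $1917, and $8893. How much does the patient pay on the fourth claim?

Claim 1 ($1400): entire amount goes to the deductible. Patient owes $1400 (running OOP $1400).
Claim 2 ($379): fully absorbed by the deductible. Patient owes $379 (running OOP $1779).
Claim 3 ($1917): $694 finishes the deductible; $1223 goes to coinsurance; coinsurance $1223 × 50% = $611.50. Patient owes $1305.50 (running OOP $3084.50).
Claim 4 ($8893): 50% coinsurance on $8893 = $4446.50. That would push OOP to $7531, over the $6000 cap, so patient pays $6000 − $3084.50 = $2915.50.

$2915.50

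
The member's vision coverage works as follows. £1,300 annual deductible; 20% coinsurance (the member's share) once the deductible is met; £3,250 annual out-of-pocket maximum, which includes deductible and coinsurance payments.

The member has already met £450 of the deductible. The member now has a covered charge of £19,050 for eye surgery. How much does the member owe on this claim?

Deductible still to meet: £1,300 − £450 = £850.
That leaves £19,050 − £850 = £18,200 for coinsurance.
Coinsurance: £18,200 × 20% = £3,640.
So the member owes £850 + £3,640 = £4,490 before any cap.
That would bring total out-of-pocket to £4,940, past the £3,250 cap. The member is capped at £3,250 − £450 = £2,800 on this claim.

£2,800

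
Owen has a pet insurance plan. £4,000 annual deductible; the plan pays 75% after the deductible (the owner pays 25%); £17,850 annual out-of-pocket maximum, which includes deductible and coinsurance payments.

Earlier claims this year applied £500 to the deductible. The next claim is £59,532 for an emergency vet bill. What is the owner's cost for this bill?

£17,350

Remaining deductible: £4,000 − £500 = £3,500.
The remaining £56,032 (= £59,532 − £3,500) moves to coinsurance.
25% of £56,032 = £14,008 falls to the owner.
That puts the owner's cost at £3,500 + £14,008 = £17,508 before any cap.
Year-to-date out-of-pocket would reach £500 + £17,508 = £18,008, above the £17,850 maximum, so the owner pays only £17,850 − £500 = £17,350.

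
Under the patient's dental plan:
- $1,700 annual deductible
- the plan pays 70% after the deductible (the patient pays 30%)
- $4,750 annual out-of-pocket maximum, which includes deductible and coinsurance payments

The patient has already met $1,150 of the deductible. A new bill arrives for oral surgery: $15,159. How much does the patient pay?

$1,150 of the $1,700 deductible is already met, leaving $550.
That leaves $15,159 − $550 = $14,609 for coinsurance.
30% of $14,609 = $4,382.70 falls to the patient.
So the patient owes $550 + $4,382.70 = $4,932.70 before any cap.
That would bring total out-of-pocket to $6,082.70, past the $4,750 cap. The patient is capped at $4,750 − $1,150 = $3,600 on this claim.

$3,600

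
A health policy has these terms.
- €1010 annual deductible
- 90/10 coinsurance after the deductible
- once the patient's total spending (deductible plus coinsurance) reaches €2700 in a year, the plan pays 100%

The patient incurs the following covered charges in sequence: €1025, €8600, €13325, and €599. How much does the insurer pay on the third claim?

€12496.50

#1 (€1025): deductible takes €1010, €15 remains; patient's 10% is €1.50. Cost to patient: €1011.50. OOP to date €1011.50. Plan pays €1025 − €1011.50 = €13.50.
#2 (€8600): deductible met; 10% of €8600 = €860. Patient owes €860 (running OOP €1871.50). Insurer: €8600 − €860 = €7740.
#3 (€13325): 10% coinsurance on €13325 = €1332.50. OOP would hit €3204 > €2700, so the cap limits the patient to €2700 − €1871.50 = €828.50. Plan pays €13325 − €828.50 = €12496.50.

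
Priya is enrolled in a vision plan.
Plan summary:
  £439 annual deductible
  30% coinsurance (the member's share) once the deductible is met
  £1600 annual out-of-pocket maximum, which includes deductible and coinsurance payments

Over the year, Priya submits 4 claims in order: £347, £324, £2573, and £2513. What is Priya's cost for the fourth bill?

£319.50

Bill 1, £347: all of it applies to the deductible. Member owes £347 (running OOP £347).
Bill 2, £324: £92 to deductible, leaving £232; 30% of £232 = £69.60. Cost to member: £161.60. OOP to date £508.60.
Bill 3, £2573: deductible already satisfied, so member's share is 30% × £2573 = £771.90. Member owes £771.90 (running OOP £1280.50).
Bill 4, £2513: 30% coinsurance on £2513 = £753.90. That would push OOP to £2034.40, over the £1600 cap, so member pays £1600 − £1280.50 = £319.50.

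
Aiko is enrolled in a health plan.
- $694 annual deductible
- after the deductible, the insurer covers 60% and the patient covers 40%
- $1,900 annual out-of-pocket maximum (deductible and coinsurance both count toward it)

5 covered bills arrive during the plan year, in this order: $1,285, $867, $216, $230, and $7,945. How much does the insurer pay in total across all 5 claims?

$8,643

#1 ($1,285): $694 to deductible, leaving $591; 40% of $591 = $236.40. Patient pays $930.40; OOP now $930.40. Insurer: $1,285 − $930.40 = $354.60.
#2 ($867): 40% coinsurance on $867 = $346.80. Patient pays $346.80; OOP now $1,277.20. Plan pays $867 − $346.80 = $520.20.
#3 ($216): 40% coinsurance on $216 = $86.40. Patient pays $86.40; OOP now $1,363.60. Insurer: $216 − $86.40 = $129.60.
#4 ($230): deductible met; 40% of $230 = $92. Cost to patient: $92. OOP to date $1,455.60. Insurer: $230 − $92 = $138.
#5 ($7,945): deductible met; 40% of $7,945 = $3,178. OOP would hit $4,633.60 > $1,900, so the cap limits the patient to $1,900 − $1,455.60 = $444.40. Insurer: $7,945 − $444.40 = $7,500.60.
Insurer total: $354.60 + $520.20 + $129.60 + $138 + $7,500.60 = $8,643.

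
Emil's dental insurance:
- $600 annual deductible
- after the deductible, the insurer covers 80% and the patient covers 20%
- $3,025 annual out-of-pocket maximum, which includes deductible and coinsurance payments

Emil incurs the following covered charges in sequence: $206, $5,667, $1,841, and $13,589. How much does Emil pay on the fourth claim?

Claim 1 — $206: entire amount goes to the deductible. Cost to patient: $206. OOP to date $206.
Claim 2 — $5,667: $394 finishes the deductible; $5,273 goes to coinsurance; patient's 20% is $1,054.60. Cost to patient: $1,448.60. OOP to date $1,654.60.
Claim 3 — $1,841: deductible met; 20% of $1,841 = $368.20. Patient pays $368.20; OOP now $2,022.80.
Claim 4 — $13,589: deductible met; 20% of $13,589 = $2,717.80. OOP would hit $4,740.60 > $3,025, so the cap limits the patient to $3,025 − $2,022.80 = $1,002.20.

$1,002.20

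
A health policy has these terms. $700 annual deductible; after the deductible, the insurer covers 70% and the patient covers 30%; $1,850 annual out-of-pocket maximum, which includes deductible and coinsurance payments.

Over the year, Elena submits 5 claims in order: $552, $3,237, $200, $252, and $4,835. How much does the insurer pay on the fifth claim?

$4,747.30

#1 ($552): all of it applies to the deductible. Patient pays $552; OOP now $552. Plan pays $552 − $552 = $0.
#2 ($3,237): $148 to deductible, leaving $3,089; 30% of $3,089 = $926.70. Patient pays $1,074.70; OOP now $1,626.70. Plan pays $3,237 − $1,074.70 = $2,162.30.
#3 ($200): 30% coinsurance on $200 = $60. Patient owes $60 (running OOP $1,686.70). Plan pays $200 − $60 = $140.
#4 ($252): 30% coinsurance on $252 = $75.60. Patient owes $75.60 (running OOP $1,762.30). Insurer: $252 − $75.60 = $176.40.
#5 ($4,835): deductible already satisfied, so patient's share is 30% × $4,835 = $1,450.50. That would push OOP to $3,212.80, over the $1,850 cap, so patient pays $1,850 − $1,762.30 = $87.70. Plan pays $4,835 − $87.70 = $4,747.30.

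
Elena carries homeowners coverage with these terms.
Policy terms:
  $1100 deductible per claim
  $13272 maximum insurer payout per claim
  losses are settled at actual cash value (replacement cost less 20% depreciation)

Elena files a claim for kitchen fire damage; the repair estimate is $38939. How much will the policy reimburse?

Depreciate 20%: the covered value is $38939 × 0.8 = $31151.20.
After the deductible, $31151.20 − $1100 = $30051.20 remains.
$30051.20 exceeds the $13272 limit, so the insurer pays the limit: $13272.

$13272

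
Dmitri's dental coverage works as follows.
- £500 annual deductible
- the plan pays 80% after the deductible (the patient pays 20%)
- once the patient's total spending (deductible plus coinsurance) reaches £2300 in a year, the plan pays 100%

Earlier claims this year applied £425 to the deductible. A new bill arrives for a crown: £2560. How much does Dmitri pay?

£572

£425 of the £500 deductible is already met, leaving £75.
The remaining £2485 (= £2560 − £75) moves to coinsurance.
Coinsurance: £2485 × 20% = £497.
Patient responsibility before any cap: £75 + £497 = £572.
Year-to-date out-of-pocket becomes £425 + £572 = £997, still under the £2300 maximum, so no cap applies.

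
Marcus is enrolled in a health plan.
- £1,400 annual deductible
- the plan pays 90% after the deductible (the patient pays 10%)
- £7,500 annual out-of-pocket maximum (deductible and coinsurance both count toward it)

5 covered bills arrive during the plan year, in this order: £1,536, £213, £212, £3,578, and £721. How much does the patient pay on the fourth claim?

£357.80

Bill 1, £1,536: £1,400 finishes the deductible; £136 goes to coinsurance; coinsurance £136 × 10% = £13.60. Patient owes £1,413.60 (running OOP £1,413.60).
Bill 2, £213: deductible already satisfied, so patient's share is 10% × £213 = £21.30. Cost to patient: £21.30. OOP to date £1,434.90.
Bill 3, £212: deductible already satisfied, so patient's share is 10% × £212 = £21.20. Patient owes £21.20 (running OOP £1,456.10).
Bill 4, £3,578: 10% coinsurance on £3,578 = £357.80. Patient owes £357.80 (running OOP £1,813.90).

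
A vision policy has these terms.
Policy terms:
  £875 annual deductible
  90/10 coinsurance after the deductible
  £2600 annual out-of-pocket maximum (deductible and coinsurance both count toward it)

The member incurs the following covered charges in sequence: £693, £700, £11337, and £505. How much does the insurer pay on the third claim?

£10203.30

Claim 1 — £693: entire amount goes to the deductible. Member owes £693 (running OOP £693). Plan pays £693 − £693 = £0.
Claim 2 — £700: £182 finishes the deductible; £518 goes to coinsurance; member's 10% is £51.80. Cost to member: £233.80. OOP to date £926.80. Insurer: £700 − £233.80 = £466.20.
Claim 3 — £11337: deductible met; 10% of £11337 = £1133.70. Member owes £1133.70 (running OOP £2060.50). Insurer: £11337 − £1133.70 = £10203.30.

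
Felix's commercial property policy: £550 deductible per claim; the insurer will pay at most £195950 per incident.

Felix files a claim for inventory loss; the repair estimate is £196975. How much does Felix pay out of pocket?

Less the £550 deductible: £196975 − £550 = £196425.
£196425 exceeds the £195950 limit, so the insurer pays the limit: £195950.
Business's share is the uncovered remainder: £196975 − £195950 = £1025.

£1025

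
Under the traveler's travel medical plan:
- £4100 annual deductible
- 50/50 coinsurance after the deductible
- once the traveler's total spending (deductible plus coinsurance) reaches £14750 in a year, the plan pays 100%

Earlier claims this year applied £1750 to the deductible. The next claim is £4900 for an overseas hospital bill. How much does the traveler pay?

£3625

Remaining deductible: £4100 − £1750 = £2350.
After the £2350 deductible portion, £4900 − £2350 = £2550 is subject to coinsurance.
Traveler's 50% share of £2550 is £1275.
So the traveler owes £2350 + £1275 = £3625 before any cap.
Year-to-date out-of-pocket becomes £1750 + £3625 = £5375, still under the £14750 maximum, so no cap applies.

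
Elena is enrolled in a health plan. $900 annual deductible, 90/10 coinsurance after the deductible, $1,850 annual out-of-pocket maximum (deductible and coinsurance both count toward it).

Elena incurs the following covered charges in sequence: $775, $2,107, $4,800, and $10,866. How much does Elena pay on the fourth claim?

Claim 1 — $775: fully absorbed by the deductible. Cost to patient: $775. OOP to date $775.
Claim 2 — $2,107: $125 finishes the deductible; $1,982 goes to coinsurance; 10% of $1,982 = $198.20. Patient owes $323.20 (running OOP $1,098.20).
Claim 3 — $4,800: deductible met; 10% of $4,800 = $480. Patient pays $480; OOP now $1,578.20.
Claim 4 — $10,866: 10% coinsurance on $10,866 = $1,086.60. Adding that to $1,578.20 gives $2,664.80, past the $1,850 cap; patient pays only $1,850 − $1,578.20 = $271.80.

$271.80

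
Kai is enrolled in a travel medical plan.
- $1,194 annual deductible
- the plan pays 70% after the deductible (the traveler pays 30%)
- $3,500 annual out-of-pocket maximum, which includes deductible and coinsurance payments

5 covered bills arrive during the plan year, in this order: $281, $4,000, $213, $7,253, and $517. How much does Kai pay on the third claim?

Claim 1 ($281): fully absorbed by the deductible. Traveler pays $281; OOP now $281.
Claim 2 ($4,000): $913 finishes the deductible; $3,087 goes to coinsurance; 30% of $3,087 = $926.10. Traveler pays $1,839.10; OOP now $2,120.10.
Claim 3 ($213): 30% coinsurance on $213 = $63.90. Cost to traveler: $63.90. OOP to date $2,184.

$63.90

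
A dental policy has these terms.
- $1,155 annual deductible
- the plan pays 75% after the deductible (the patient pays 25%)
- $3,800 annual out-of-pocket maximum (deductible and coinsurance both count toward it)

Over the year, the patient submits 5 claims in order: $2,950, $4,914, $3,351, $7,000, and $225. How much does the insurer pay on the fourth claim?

$6,870

Bill 1, $2,950: $1,155 finishes the deductible; $1,795 goes to coinsurance; patient's 25% is $448.75. Cost to patient: $1,603.75. OOP to date $1,603.75. Insurer: $2,950 − $1,603.75 = $1,346.25.
Bill 2, $4,914: deductible met; 25% of $4,914 = $1,228.50. Patient pays $1,228.50; OOP now $2,832.25. Insurer: $4,914 − $1,228.50 = $3,685.50.
Bill 3, $3,351: 25% coinsurance on $3,351 = $837.75. Patient pays $837.75; OOP now $3,670. Plan pays $3,351 − $837.75 = $2,513.25.
Bill 4, $7,000: deductible met; 25% of $7,000 = $1,750. OOP would hit $5,420 > $3,800, so the cap limits the patient to $3,800 − $3,670 = $130. Plan pays $7,000 − $130 = $6,870.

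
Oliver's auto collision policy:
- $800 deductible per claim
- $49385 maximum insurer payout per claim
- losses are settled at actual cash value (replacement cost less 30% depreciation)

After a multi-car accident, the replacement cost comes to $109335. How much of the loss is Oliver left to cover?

Actual cash value after 30% depreciation: $109335 × 70% = $76534.50.
After the deductible, $76534.50 − $800 = $75734.50 remains.
Since $75734.50 > $49385, the payout is capped at $49385.
Out of pocket: $109335 − $49385 = $59950.

$59950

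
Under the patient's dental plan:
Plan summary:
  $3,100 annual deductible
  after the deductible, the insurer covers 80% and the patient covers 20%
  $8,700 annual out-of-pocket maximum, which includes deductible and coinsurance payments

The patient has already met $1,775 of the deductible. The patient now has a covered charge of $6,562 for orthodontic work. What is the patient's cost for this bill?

Deductible still to meet: $3,100 − $1,775 = $1,325.
That leaves $6,562 − $1,325 = $5,237 for coinsurance.
Coinsurance: $5,237 × 20% = $1,047.40.
So the patient owes $1,325 + $1,047.40 = $2,372.40 before any cap.
Total out-of-pocket so far would be $1,775 + $2,372.40 = $4,147.40, below the $8,700 cap — no reduction.

$2,372.40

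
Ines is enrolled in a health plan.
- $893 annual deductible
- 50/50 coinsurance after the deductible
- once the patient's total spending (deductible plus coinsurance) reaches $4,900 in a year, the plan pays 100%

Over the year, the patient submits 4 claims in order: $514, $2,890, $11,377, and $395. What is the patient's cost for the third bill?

Claim 1 — $514: all of it applies to the deductible. Patient pays $514; OOP now $514.
Claim 2 — $2,890: deductible takes $379, $2,511 remains; 50% of $2,511 = $1,255.50. Cost to patient: $1,634.50. OOP to date $2,148.50.
Claim 3 — $11,377: deductible already satisfied, so patient's share is 50% × $11,377 = $5,688.50. Adding that to $2,148.50 gives $7,837, past the $4,900 cap; patient pays only $4,900 − $2,148.50 = $2,751.50.

$2,751.50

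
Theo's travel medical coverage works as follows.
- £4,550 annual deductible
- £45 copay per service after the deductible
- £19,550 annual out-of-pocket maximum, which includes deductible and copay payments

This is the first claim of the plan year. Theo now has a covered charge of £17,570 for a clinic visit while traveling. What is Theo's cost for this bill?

£4,595

Deductible not yet touched, so the first £4,550 of the bill goes to the deductible.
After the £4,550 deductible portion, £17,570 − £4,550 = £13,020 is subject to the copay.
Copay on this service: £45.
That puts the traveler's cost at £4,550 + £45 = £4,595 before any cap.
Year-to-date out-of-pocket becomes £0 + £4,595 = £4,595, still under the £19,550 maximum, so no cap applies.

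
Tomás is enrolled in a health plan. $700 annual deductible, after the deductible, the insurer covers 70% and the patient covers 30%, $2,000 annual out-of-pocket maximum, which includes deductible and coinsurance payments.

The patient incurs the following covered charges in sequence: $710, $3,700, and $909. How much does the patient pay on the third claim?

Claim 1 — $710: $700 to deductible, leaving $10; patient's 30% is $3. Patient pays $703; OOP now $703.
Claim 2 — $3,700: 30% coinsurance on $3,700 = $1,110. Patient pays $1,110; OOP now $1,813.
Claim 3 — $909: deductible met; 30% of $909 = $272.70. Adding that to $1,813 gives $2,085.70, past the $2,000 cap; patient pays only $2,000 − $1,813 = $187.

$187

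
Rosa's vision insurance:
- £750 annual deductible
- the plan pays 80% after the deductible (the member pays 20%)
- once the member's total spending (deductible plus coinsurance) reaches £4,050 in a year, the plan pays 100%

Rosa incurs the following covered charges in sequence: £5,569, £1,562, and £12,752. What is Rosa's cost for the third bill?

£2,023.80

#1 (£5,569): deductible takes £750, £4,819 remains; coinsurance £4,819 × 20% = £963.80. Member owes £1,713.80 (running OOP £1,713.80).
#2 (£1,562): 20% coinsurance on £1,562 = £312.40. Member owes £312.40 (running OOP £2,026.20).
#3 (£12,752): deductible met; 20% of £12,752 = £2,550.40. OOP would hit £4,576.60 > £4,050, so the cap limits the member to £4,050 − £2,026.20 = £2,023.80.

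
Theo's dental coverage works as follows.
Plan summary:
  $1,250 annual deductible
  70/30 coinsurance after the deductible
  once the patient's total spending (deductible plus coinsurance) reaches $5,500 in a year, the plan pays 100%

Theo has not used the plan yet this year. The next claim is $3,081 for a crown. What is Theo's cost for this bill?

Nothing has been paid toward the $1,250 deductible, so the first $1,250 of this charge is applied there.
After the $1,250 deductible portion, $3,081 − $1,250 = $1,831 is subject to coinsurance.
30% of $1,831 = $549.30 falls to the patient.
That puts the patient's cost at $1,250 + $549.30 = $1,799.30 before any cap.
Cumulative spending $0 + $1,799.30 = $1,799.30 stays under the $5,500 maximum.

$1,799.30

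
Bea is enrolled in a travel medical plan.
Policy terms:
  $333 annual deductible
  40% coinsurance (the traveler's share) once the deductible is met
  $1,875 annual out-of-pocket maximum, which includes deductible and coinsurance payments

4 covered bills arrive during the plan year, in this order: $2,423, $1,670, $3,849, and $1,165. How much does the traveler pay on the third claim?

Bill 1, $2,423: $333 finishes the deductible; $2,090 goes to coinsurance; traveler's 40% is $836. Traveler owes $1,169 (running OOP $1,169).
Bill 2, $1,670: 40% coinsurance on $1,670 = $668. Cost to traveler: $668. OOP to date $1,837.
Bill 3, $3,849: deductible already satisfied, so traveler's share is 40% × $3,849 = $1,539.60. That would push OOP to $3,376.60, over the $1,875 cap, so traveler pays $1,875 − $1,837 = $38.

$38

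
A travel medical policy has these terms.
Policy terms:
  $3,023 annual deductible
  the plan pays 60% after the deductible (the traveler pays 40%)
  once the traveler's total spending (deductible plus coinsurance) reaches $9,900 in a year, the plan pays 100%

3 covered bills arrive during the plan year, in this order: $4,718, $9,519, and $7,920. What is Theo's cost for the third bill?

Claim 1 — $4,718: $3,023 to deductible, leaving $1,695; 40% of $1,695 = $678. Traveler pays $3,701; OOP now $3,701.
Claim 2 — $9,519: 40% coinsurance on $9,519 = $3,807.60. Traveler pays $3,807.60; OOP now $7,508.60.
Claim 3 — $7,920: 40% coinsurance on $7,920 = $3,168. OOP would hit $10,676.60 > $9,900, so the cap limits the traveler to $9,900 − $7,508.60 = $2,391.40.

$2,391.40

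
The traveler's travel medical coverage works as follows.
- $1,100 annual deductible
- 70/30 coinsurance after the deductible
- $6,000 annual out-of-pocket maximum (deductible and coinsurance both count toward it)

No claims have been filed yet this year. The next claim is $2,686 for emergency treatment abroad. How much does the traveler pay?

Nothing has been paid toward the $1,100 deductible, so the first $1,100 of this charge is applied there.
The remaining $1,586 (= $2,686 − $1,100) moves to coinsurance.
Coinsurance: $1,586 × 30% = $475.80.
Traveler responsibility before any cap: $1,100 + $475.80 = $1,575.80.
Total out-of-pocket so far would be $0 + $1,575.80 = $1,575.80, below the $6,000 cap — no reduction.

$1,575.80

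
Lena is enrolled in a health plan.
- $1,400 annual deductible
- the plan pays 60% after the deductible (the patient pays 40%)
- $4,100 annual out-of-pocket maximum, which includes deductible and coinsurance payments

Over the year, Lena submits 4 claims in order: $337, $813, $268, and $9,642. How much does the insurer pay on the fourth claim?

Claim 1 ($337): entire amount goes to the deductible. Patient owes $337 (running OOP $337). Plan pays $337 − $337 = $0.
Claim 2 ($813): entire amount goes to the deductible. Patient owes $813 (running OOP $1,150). Plan pays $813 − $813 = $0.
Claim 3 ($268): $250 to deductible, leaving $18; patient's 40% is $7.20. Patient pays $257.20; OOP now $1,407.20. Plan pays $268 − $257.20 = $10.80.
Claim 4 ($9,642): 40% coinsurance on $9,642 = $3,856.80. Adding that to $1,407.20 gives $5,264, past the $4,100 cap; patient pays only $4,100 − $1,407.20 = $2,692.80. Plan pays $9,642 − $2,692.80 = $6,949.20.

$6,949.20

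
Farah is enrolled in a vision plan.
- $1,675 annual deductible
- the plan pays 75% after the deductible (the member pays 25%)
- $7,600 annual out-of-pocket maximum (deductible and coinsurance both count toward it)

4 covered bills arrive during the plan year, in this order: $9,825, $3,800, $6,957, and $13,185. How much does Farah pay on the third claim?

$1,739.25

Claim 1 — $9,825: $1,675 finishes the deductible; $8,150 goes to coinsurance; coinsurance $8,150 × 25% = $2,037.50. Member pays $3,712.50; OOP now $3,712.50.
Claim 2 — $3,800: deductible already satisfied, so member's share is 25% × $3,800 = $950. Cost to member: $950. OOP to date $4,662.50.
Claim 3 — $6,957: deductible already satisfied, so member's share is 25% × $6,957 = $1,739.25. Member pays $1,739.25; OOP now $6,401.75.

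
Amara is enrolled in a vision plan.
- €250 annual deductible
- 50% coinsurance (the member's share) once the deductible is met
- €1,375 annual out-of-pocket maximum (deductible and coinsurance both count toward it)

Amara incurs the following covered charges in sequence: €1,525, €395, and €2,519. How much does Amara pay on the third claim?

€290

Bill 1, €1,525: €250 to deductible, leaving €1,275; 50% of €1,275 = €637.50. Member owes €887.50 (running OOP €887.50).
Bill 2, €395: 50% coinsurance on €395 = €197.50. Member pays €197.50; OOP now €1,085.
Bill 3, €2,519: deductible already satisfied, so member's share is 50% × €2,519 = €1,259.50. OOP would hit €2,344.50 > €1,375, so the cap limits the member to €1,375 − €1,085 = €290.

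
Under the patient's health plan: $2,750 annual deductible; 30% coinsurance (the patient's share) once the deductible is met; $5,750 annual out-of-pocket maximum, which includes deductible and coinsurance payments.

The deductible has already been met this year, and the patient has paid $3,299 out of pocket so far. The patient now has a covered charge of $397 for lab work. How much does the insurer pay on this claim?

The deductible is already satisfied, so the full bill goes to coinsurance.
Patient's 30% share of $397 is $119.10.
Total out-of-pocket so far would be $3,299 + $119.10 = $3,418.10, below the $5,750 cap — no reduction.
Insurer pays the balance: $397 − $119.10 = $277.90.

$277.90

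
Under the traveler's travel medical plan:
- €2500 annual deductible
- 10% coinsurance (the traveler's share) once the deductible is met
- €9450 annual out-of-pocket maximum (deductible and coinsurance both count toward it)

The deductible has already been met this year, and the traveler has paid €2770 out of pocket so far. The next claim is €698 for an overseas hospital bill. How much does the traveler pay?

€69.80

With the deductible met, the entire €698 is subject to coinsurance.
Traveler's 10% share of €698 is €69.80.
Total out-of-pocket so far would be €2770 + €69.80 = €2839.80, below the €9450 cap — no reduction.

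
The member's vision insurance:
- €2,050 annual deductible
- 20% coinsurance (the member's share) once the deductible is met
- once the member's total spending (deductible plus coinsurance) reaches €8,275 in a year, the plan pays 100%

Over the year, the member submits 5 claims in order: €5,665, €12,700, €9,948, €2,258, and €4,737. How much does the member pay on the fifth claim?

€520.80

Bill 1, €5,665: €2,050 to deductible, leaving €3,615; member's 20% is €723. Member owes €2,773 (running OOP €2,773).
Bill 2, €12,700: 20% coinsurance on €12,700 = €2,540. Member pays €2,540; OOP now €5,313.
Bill 3, €9,948: deductible already satisfied, so member's share is 20% × €9,948 = €1,989.60. Cost to member: €1,989.60. OOP to date €7,302.60.
Bill 4, €2,258: 20% coinsurance on €2,258 = €451.60. Cost to member: €451.60. OOP to date €7,754.20.
Bill 5, €4,737: 20% coinsurance on €4,737 = €947.40. OOP would hit €8,701.60 > €8,275, so the cap limits the member to €8,275 − €7,754.20 = €520.80.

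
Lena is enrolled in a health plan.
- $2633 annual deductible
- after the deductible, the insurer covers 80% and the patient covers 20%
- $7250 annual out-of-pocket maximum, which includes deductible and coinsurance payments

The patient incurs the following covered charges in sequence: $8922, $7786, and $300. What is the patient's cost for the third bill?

Bill 1, $8922: deductible takes $2633, $6289 remains; coinsurance $6289 × 20% = $1257.80. Patient owes $3890.80 (running OOP $3890.80).
Bill 2, $7786: deductible met; 20% of $7786 = $1557.20. Patient pays $1557.20; OOP now $5448.
Bill 3, $300: deductible met; 20% of $300 = $60. Patient owes $60 (running OOP $5508).

$60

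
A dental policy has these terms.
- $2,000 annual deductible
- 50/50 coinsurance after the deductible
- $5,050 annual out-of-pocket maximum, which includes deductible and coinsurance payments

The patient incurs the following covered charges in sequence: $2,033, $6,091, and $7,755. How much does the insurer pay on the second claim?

#1 ($2,033): $2,000 finishes the deductible; $33 goes to coinsurance; 50% of $33 = $16.50. Patient owes $2,016.50 (running OOP $2,016.50). Insurer: $2,033 − $2,016.50 = $16.50.
#2 ($6,091): deductible already satisfied, so patient's share is 50% × $6,091 = $3,045.50. Adding that to $2,016.50 gives $5,062, past the $5,050 cap; patient pays only $5,050 − $2,016.50 = $3,033.50. Insurer: $6,091 − $3,033.50 = $3,057.50.

$3,057.50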